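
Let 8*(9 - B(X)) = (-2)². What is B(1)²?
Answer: 289/4 ≈ 72.250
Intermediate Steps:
B(X) = 17/2 (B(X) = 9 - ⅛*(-2)² = 9 - ⅛*4 = 9 - ½ = 17/2)
B(1)² = (17/2)² = 289/4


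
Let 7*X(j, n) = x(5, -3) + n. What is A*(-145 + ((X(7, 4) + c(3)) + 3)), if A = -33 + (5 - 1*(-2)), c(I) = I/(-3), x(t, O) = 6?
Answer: 25766/7 ≈ 3680.9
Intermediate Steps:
X(j, n) = 6/7 + n/7 (X(j, n) = (6 + n)/7 = 6/7 + n/7)
c(I) = -I/3 (c(I) = I*(-⅓) = -I/3)
A = -26 (A = -33 + (5 + 2) = -33 + 7 = -26)
A*(-145 + ((X(7, 4) + c(3)) + 3)) = -26*(-145 + (((6/7 + (⅐)*4) - ⅓*3) + 3)) = -26*(-145 + (((6/7 + 4/7) - 1) + 3)) = -26*(-145 + ((10/7 - 1) + 3)) = -26*(-145 + (3/7 + 3)) = -26*(-145 + 24/7) = -26*(-991/7) = 25766/7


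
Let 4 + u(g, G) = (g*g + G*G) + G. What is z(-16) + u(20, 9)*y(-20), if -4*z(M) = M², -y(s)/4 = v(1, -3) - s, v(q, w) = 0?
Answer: -38944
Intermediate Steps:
y(s) = 4*s (y(s) = -4*(0 - s) = -(-4)*s = 4*s)
u(g, G) = -4 + G + G² + g² (u(g, G) = -4 + ((g*g + G*G) + G) = -4 + ((g² + G²) + G) = -4 + ((G² + g²) + G) = -4 + (G + G² + g²) = -4 + G + G² + g²)
z(M) = -M²/4
z(-16) + u(20, 9)*y(-20) = -¼*(-16)² + (-4 + 9 + 9² + 20²)*(4*(-20)) = -¼*256 + (-4 + 9 + 81 + 400)*(-80) = -64 + 486*(-80) = -64 - 38880 = -38944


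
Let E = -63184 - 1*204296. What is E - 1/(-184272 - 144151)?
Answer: -87846584039/328423 ≈ -2.6748e+5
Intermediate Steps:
E = -267480 (E = -63184 - 204296 = -267480)
E - 1/(-184272 - 144151) = -267480 - 1/(-184272 - 144151) = -267480 - 1/(-328423) = -267480 - 1*(-1/328423) = -267480 + 1/328423 = -87846584039/328423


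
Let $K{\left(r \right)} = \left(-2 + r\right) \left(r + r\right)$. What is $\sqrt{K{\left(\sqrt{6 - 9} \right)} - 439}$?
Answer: $\sqrt{-445 - 4 i \sqrt{3}} \approx 0.1642 - 21.096 i$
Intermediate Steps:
$K{\left(r \right)} = 2 r \left(-2 + r\right)$ ($K{\left(r \right)} = \left(-2 + r\right) 2 r = 2 r \left(-2 + r\right)$)
$\sqrt{K{\left(\sqrt{6 - 9} \right)} - 439} = \sqrt{2 \sqrt{6 - 9} \left(-2 + \sqrt{6 - 9}\right) - 439} = \sqrt{2 \sqrt{-3} \left(-2 + \sqrt{-3}\right) - 439} = \sqrt{2 i \sqrt{3} \left(-2 + i \sqrt{3}\right) - 439} = \sqrt{-439 + 2 i \sqrt{3} \left(-2 + i \sqrt{3}\right)}$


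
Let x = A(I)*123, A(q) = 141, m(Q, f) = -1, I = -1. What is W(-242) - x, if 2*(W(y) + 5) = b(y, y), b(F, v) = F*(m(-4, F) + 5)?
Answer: -17832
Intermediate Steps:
b(F, v) = 4*F (b(F, v) = F*(-1 + 5) = F*4 = 4*F)
W(y) = -5 + 2*y (W(y) = -5 + (4*y)/2 = -5 + 2*y)
x = 17343 (x = 141*123 = 17343)
W(-242) - x = (-5 + 2*(-242)) - 1*17343 = (-5 - 484) - 17343 = -489 - 17343 = -17832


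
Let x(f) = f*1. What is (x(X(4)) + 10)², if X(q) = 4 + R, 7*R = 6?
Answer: 10816/49 ≈ 220.73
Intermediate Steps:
R = 6/7 (R = (⅐)*6 = 6/7 ≈ 0.85714)
X(q) = 34/7 (X(q) = 4 + 6/7 = 34/7)
x(f) = f
(x(X(4)) + 10)² = (34/7 + 10)² = (104/7)² = 10816/49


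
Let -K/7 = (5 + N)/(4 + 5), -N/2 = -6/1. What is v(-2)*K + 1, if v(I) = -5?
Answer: 604/9 ≈ 67.111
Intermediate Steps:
N = 12 (N = -(-12)/1 = -(-12) = -2*(-6) = 12)
K = -119/9 (K = -7*(5 + 12)/(4 + 5) = -119/9 ≈ -13.222)
v(-2)*K + 1 = -5*(-119/9) + 1 = 595/9 + 1 = 604/9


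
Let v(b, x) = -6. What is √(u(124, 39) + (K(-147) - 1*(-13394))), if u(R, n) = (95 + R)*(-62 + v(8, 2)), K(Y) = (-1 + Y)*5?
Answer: I*√2238 ≈ 47.307*I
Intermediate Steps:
K(Y) = -5 + 5*Y
u(R, n) = -6460 - 68*R (u(R, n) = (95 + R)*(-62 - 6) = (95 + R)*(-68) = -6460 - 68*R)
√(u(124, 39) + (K(-147) - 1*(-13394))) = √((-6460 - 68*124) + ((-5 + 5*(-147)) - 1*(-13394))) = √((-6460 - 8432) + ((-5 - 735) + 13394)) = √(-14892 + (-740 + 13394)) = √(-14892 + 12654) = √(-2238) = I*√2238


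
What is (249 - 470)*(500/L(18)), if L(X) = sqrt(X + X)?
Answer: -55250/3 ≈ -18417.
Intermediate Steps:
L(X) = sqrt(2)*sqrt(X) (L(X) = sqrt(2*X) = sqrt(2)*sqrt(X))
(249 - 470)*(500/L(18)) = (249 - 470)*(500/((sqrt(2)*sqrt(18)))) = -110500/(sqrt(2)*(3*sqrt(2))) = -110500/6 = -221*250/3 = -55250/3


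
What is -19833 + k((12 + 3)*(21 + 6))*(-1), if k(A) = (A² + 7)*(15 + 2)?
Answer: -2808377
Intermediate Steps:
k(A) = 119 + 17*A² (k(A) = (7 + A²)*17 = 119 + 17*A²)
-19833 + k((12 + 3)*(21 + 6))*(-1) = -19833 + (119 + 17*((12 + 3)*(21 + 6))²)*(-1) = -19833 + (119 + 17*(15*27)²)*(-1) = -19833 + (119 + 17*405²)*(-1) = -19833 + (119 + 17*164025)*(-1) = -19833 + (119 + 2788425)*(-1) = -19833 + 2788544*(-1) = -19833 - 2788544 = -2808377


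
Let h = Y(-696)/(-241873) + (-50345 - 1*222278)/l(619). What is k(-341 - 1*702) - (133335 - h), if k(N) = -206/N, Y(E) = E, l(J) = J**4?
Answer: -4938303851634311178377676/37036871588024118419 ≈ -1.3333e+5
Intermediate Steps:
h = 102115456794137/35509943996188033 (h = -696/(-241873) + (-50345 - 1*222278)/(619**4) = -696*(-1/241873) + (-50345 - 222278)/146812351921 = 696/241873 - 272623*1/146812351921 = 696/241873 - 272623/146812351921 = 102115456794137/35509943996188033 ≈ 0.0028757)
k(-341 - 1*702) - (133335 - h) = -206/(-341 - 1*702) - (133335 - 1*102115456794137/35509943996188033) = -206/(-341 - 702) - (133335 - 102115456794137/35509943996188033) = -206/(-1043) - 1*4734718280616274585918/35509943996188033 = -206*(-1/1043) - 4734718280616274585918/35509943996188033 = 206/1043 - 4734718280616274585918/35509943996188033 = -4938303851634311178377676/37036871588024118419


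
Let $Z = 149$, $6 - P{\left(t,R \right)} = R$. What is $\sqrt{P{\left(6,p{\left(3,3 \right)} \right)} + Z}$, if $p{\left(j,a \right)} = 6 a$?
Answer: $\sqrt{137} \approx 11.705$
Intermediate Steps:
$P{\left(t,R \right)} = 6 - R$
$\sqrt{P{\left(6,p{\left(3,3 \right)} \right)} + Z} = \sqrt{\left(6 - 6 \cdot 3\right) + 149} = \sqrt{\left(6 - 18\right) + 149} = \sqrt{-12 + 149} = \sqrt{137}$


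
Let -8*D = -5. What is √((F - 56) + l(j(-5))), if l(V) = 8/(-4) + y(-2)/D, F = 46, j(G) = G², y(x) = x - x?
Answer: 2*I*√3 ≈ 3.4641*I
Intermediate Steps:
D = 5/8 (D = -⅛*(-5) = 5/8 ≈ 0.62500)
y(x) = 0
l(V) = -2 (l(V) = 8/(-4) + 0/(5/8) = 8*(-¼) + 0*(8/5) = -2 + 0 = -2)
√((F - 56) + l(j(-5))) = √((46 - 56) - 2) = √(-10 - 2) = √(-12) = 2*I*√3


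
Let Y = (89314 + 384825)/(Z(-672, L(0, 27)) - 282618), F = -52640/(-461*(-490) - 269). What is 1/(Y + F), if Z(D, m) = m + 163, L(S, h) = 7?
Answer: -63726200208/121843778039 ≈ -0.52302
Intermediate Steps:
Z(D, m) = 163 + m
F = -52640/225621 (F = -52640/(225890 - 269) = -52640/225621 ≈ -0.23331)
Y = -474139/282448 (Y = (89314 + 384825)/((163 + 7) - 282618) = 474139/(170 - 282618) = 474139/(-282448) = 474139*(-1/282448) = -474139/282448 ≈ -1.6787)
1/(Y + F) = 1/(-474139/282448 - 52640/225621) = 1/(-121843778039/63726200208) = -63726200208/121843778039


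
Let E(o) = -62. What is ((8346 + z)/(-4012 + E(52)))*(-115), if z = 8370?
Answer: 45770/97 ≈ 471.86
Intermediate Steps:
((8346 + z)/(-4012 + E(52)))*(-115) = ((8346 + 8370)/(-4012 - 62))*(-115) = (16716/(-4074))*(-115) = (16716*(-1/4074))*(-115) = -398/97*(-115) = 45770/97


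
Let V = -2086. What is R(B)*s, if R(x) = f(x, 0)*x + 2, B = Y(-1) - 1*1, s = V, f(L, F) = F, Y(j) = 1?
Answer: -4172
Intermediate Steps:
s = -2086
B = 0 (B = 1 - 1*1 = 1 - 1 = 0)
R(x) = 2 (R(x) = 0*x + 2 = 0 + 2 = 2)
R(B)*s = 2*(-2086) = -4172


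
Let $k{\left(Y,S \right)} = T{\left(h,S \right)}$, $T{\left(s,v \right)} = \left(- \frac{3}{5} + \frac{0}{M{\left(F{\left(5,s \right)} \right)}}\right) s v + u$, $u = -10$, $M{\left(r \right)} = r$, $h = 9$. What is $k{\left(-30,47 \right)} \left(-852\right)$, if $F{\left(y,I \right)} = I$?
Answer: $\frac{1123788}{5} \approx 2.2476 \cdot 10^{5}$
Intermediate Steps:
$T{\left(s,v \right)} = -10 - \frac{3 s v}{5}$ ($T{\left(s,v \right)} = \left(- \frac{3}{5} + \frac{0}{s}\right) s v - 10 = \left(\left(-3\right) \frac{1}{5} + 0\right) s v - 10 = \left(- \frac{3}{5} + 0\right) s v - 10 = - \frac{3 s}{5} v - 10 = - \frac{3 s v}{5} - 10 = -10 - \frac{3 s v}{5}$)
$k{\left(Y,S \right)} = -10 - \frac{27 S}{5}$
$k{\left(-30,47 \right)} \left(-852\right) = \left(-10 - \frac{1269}{5}\right) \left(-852\right) = \left(- \frac{1319}{5}\right) \left(-852\right) = \frac{1123788}{5}$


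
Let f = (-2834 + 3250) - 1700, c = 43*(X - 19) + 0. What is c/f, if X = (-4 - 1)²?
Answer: -43/214 ≈ -0.20093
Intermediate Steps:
X = 25 (X = (-5)² = 25)
c = 258 (c = 43*(25 - 19) + 0 = 43*6 + 0 = 258 + 0 = 258)
f = -1284 (f = 416 - 1700 = -1284)
c/f = 258/(-1284) = 258*(-1/1284) = -43/214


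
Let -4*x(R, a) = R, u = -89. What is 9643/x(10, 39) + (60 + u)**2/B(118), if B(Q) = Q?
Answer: -2271543/590 ≈ -3850.1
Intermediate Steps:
x(R, a) = -R/4
9643/x(10, 39) + (60 + u)**2/B(118) = 9643/((-1/4*10)) + (60 - 89)**2/118 = 9643/(-5/2) + (-29)**2*(1/118) = 9643*(-2/5) + 841*(1/118) = -19286/5 + 841/118 = -2271543/590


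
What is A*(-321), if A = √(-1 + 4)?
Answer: -321*√3 ≈ -555.99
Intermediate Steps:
A = √3 ≈ 1.7320
A*(-321) = √3*(-321) = -321*√3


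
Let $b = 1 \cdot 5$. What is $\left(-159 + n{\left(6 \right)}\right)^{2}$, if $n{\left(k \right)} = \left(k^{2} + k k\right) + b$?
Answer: $6724$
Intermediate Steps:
$b = 5$
$n{\left(k \right)} = 5 + 2 k^{2}$ ($n{\left(k \right)} = \left(k^{2} + k k\right) + 5 = \left(k^{2} + k^{2}\right) + 5 = 2 k^{2} + 5 = 5 + 2 k^{2}$)
$\left(-159 + n{\left(6 \right)}\right)^{2} = \left(-159 + \left(5 + 2 \cdot 6^{2}\right)\right)^{2} = \left(-159 + \left(5 + 2 \cdot 36\right)\right)^{2} = \left(-159 + \left(5 + 72\right)\right)^{2} = \left(-159 + 77\right)^{2} = \left(-82\right)^{2} = 6724$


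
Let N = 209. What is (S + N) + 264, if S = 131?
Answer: 604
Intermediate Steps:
(S + N) + 264 = (131 + 209) + 264 = 340 + 264 = 604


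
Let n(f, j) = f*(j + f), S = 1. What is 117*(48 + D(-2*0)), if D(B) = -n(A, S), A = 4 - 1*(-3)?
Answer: -936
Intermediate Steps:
A = 7 (A = 4 + 3 = 7)
n(f, j) = f*(f + j)
D(B) = -56 (D(B) = -7*(7 + 1) = -7*8 = -1*56 = -56)
117*(48 + D(-2*0)) = 117*(48 - 56) = 117*(-8) = -936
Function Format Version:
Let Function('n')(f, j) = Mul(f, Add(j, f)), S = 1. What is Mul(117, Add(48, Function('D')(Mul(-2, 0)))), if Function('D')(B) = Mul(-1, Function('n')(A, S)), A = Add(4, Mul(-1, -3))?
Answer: -936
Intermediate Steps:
A = 7 (A = Add(4, 3) = 7)
Function('n')(f, j) = Mul(f, Add(f, j))
Function('D')(B) = -56 (Function('D')(B) = Mul(-1, Mul(7, Add(7, 1))) = Mul(-1, Mul(7, 8)) = Mul(-1, 56) = -56)
Mul(117, Add(48, Function('D')(Mul(-2, 0)))) = Mul(117, Add(48, -56)) = Mul(117, -8) = -936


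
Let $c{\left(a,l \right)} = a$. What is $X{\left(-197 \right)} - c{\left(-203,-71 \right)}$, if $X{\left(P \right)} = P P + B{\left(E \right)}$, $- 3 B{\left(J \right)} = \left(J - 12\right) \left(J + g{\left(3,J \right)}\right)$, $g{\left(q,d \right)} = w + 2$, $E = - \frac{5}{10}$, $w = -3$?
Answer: $\frac{156023}{4} \approx 39006.0$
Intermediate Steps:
$E = - \frac{1}{2}$ ($E = \left(-5\right) \frac{1}{10} = - \frac{1}{2} \approx -0.5$)
$g{\left(q,d \right)} = -1$ ($g{\left(q,d \right)} = -3 + 2 = -1$)
$B{\left(J \right)} = - \frac{\left(-1 + J\right) \left(-12 + J\right)}{3}$ ($B{\left(J \right)} = - \frac{\left(J - 12\right) \left(J - 1\right)}{3} = - \frac{\left(-12 + J\right) \left(-1 + J\right)}{3} = - \frac{\left(-1 + J\right) \left(-12 + J\right)}{3}$)
$X{\left(P \right)} = - \frac{25}{4} + P^{2}$ ($X{\left(P \right)} = P P - \left(\frac{37}{6} + \frac{1}{12}\right) = P^{2} - \frac{25}{4} = - \frac{25}{4} + P^{2}$)
$X{\left(-197 \right)} - c{\left(-203,-71 \right)} = \left(- \frac{25}{4} + \left(-197\right)^{2}\right) - -203 = \left(- \frac{25}{4} + 38809\right) + 203 = \frac{155211}{4} + 203 = \frac{156023}{4}$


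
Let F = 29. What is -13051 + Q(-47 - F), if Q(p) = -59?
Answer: -13110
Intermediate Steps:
-13051 + Q(-47 - F) = -13051 - 59 = -13110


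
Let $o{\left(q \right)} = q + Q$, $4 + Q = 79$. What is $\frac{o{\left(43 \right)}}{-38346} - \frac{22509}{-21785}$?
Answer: $\frac{430279742}{417683805} \approx 1.0302$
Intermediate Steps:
$Q = 75$ ($Q = -4 + 79 = 75$)
$o{\left(q \right)} = 75 + q$ ($o{\left(q \right)} = q + 75 = 75 + q$)
$\frac{o{\left(43 \right)}}{-38346} - \frac{22509}{-21785} = \frac{75 + 43}{-38346} - \frac{22509}{-21785} = 118 \left(- \frac{1}{38346}\right) - - \frac{22509}{21785} = - \frac{59}{19173} + \frac{22509}{21785} = \frac{430279742}{417683805}$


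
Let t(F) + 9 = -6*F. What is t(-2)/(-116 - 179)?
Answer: -3/295 ≈ -0.010169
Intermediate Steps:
t(F) = -9 - 6*F
t(-2)/(-116 - 179) = (-9 - 6*(-2))/(-116 - 179) = (-9 + 12)/(-295) = -1/295*3 = -3/295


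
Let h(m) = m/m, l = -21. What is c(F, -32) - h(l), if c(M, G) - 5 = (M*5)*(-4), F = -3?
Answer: 64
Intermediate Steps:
c(M, G) = 5 - 20*M (c(M, G) = 5 + (M*5)*(-4) = 5 + (5*M)*(-4) = 5 - 20*M)
h(m) = 1
c(F, -32) - h(l) = (5 - 20*(-3)) - 1*1 = (5 + 60) - 1 = 65 - 1 = 64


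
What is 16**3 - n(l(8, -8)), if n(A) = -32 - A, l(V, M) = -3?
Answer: 4125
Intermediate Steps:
16**3 - n(l(8, -8)) = 16**3 - (-32 - 1*(-3)) = 4096 - (-32 + 3) = 4096 - 1*(-29) = 4096 + 29 = 4125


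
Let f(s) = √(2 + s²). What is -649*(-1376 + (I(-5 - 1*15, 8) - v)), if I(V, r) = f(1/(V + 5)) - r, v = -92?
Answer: 838508 - 649*√451/15 ≈ 8.3759e+5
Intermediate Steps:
I(V, r) = √(2 + (5 + V)⁻²) - r (I(V, r) = √(2 + (1/(V + 5))²) - r = √(2 + (1/(5 + V))²) - r = √(2 + (5 + V)⁻²) - r)
-649*(-1376 + (I(-5 - 1*15, 8) - v)) = -649*(-1376 + ((√(2 + (5 + (-5 - 1*15))⁻²) - 1*8) - 1*(-92))) = -649*(-1376 + ((√(2 + (5 + (-5 - 15))⁻²) - 8) + 92)) = -649*(-1376 + ((√(2 + (5 - 20)⁻²) - 8) + 92)) = -649*(-1376 + ((√(2 + (-15)⁻²) - 8) + 92)) = -649*(-1376 + ((√(2 + 1/225) - 8) + 92)) = -649*(-1376 + ((√(451/225) - 8) + 92)) = -649*(-1376 + ((√451/15 - 8) + 92)) = -649*(-1376 + ((-8 + √451/15) + 92)) = -649*(-1376 + (84 + √451/15)) = -649*(-1292 + √451/15) = 838508 - 649*√451/15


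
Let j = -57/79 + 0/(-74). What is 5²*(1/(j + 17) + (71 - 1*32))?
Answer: 1255825/1286 ≈ 976.54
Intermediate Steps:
j = -57/79 (j = -57*1/79 + 0*(-1/74) = -57/79 + 0 = -57/79 ≈ -0.72152)
5²*(1/(j + 17) + (71 - 1*32)) = 5²*(1/(-57/79 + 17) + (71 - 1*32)) = 25*(1/(1286/79) + (71 - 32)) = 25*(79/1286 + 39) = 25*(50233/1286) = 1255825/1286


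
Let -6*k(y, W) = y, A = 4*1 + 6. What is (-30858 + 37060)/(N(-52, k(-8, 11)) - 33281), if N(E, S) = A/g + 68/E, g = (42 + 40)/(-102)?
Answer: -1652833/8873050 ≈ -0.18628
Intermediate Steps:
A = 10 (A = 4 + 6 = 10)
g = -41/51 (g = 82*(-1/102) = -41/51 ≈ -0.80392)
k(y, W) = -y/6
N(E, S) = -510/41 + 68/E (N(E, S) = 10/(-41/51) + 68/E = 10*(-51/41) + 68/E = -510/41 + 68/E)
(-30858 + 37060)/(N(-52, k(-8, 11)) - 33281) = (-30858 + 37060)/((-510/41 + 68/(-52)) - 33281) = 6202/((-510/41 + 68*(-1/52)) - 33281) = 6202/((-510/41 - 17/13) - 33281) = 6202/(-7327/533 - 33281) = 6202/(-17746100/533) = 6202*(-533/17746100) = -1652833/8873050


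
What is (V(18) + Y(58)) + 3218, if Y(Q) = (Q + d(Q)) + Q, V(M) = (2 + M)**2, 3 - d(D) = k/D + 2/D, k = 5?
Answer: 216739/58 ≈ 3736.9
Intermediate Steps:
d(D) = 3 - 7/D (d(D) = 3 - (5/D + 2/D) = 3 - 7/D)
Y(Q) = 3 - 7/Q + 2*Q (Y(Q) = (Q + (3 - 7/Q)) + Q = (3 + Q - 7/Q) + Q = 3 - 7/Q + 2*Q)
(V(18) + Y(58)) + 3218 = ((2 + 18)**2 + (3 - 7/58 + 2*58)) + 3218 = (20**2 + (3 - 7*1/58 + 116)) + 3218 = (400 + (3 - 7/58 + 116)) + 3218 = (400 + 6895/58) + 3218 = 30095/58 + 3218 = 216739/58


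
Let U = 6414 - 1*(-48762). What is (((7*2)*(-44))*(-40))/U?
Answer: 280/627 ≈ 0.44657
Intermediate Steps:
U = 55176 (U = 6414 + 48762 = 55176)
(((7*2)*(-44))*(-40))/U = (((7*2)*(-44))*(-40))/55176 = ((14*(-44))*(-40))*(1/55176) = -616*(-40)*(1/55176) = 24640*(1/55176) = 280/627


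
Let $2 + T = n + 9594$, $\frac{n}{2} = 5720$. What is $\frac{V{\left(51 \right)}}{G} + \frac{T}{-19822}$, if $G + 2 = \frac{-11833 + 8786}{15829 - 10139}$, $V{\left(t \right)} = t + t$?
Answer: $- \frac{178904864}{4332909} \approx -41.29$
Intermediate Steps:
$n = 11440$ ($n = 2 \cdot 5720 = 11440$)
$T = 21032$ ($T = -2 + \left(11440 + 9594\right) = -2 + 21034 = 21032$)
$V{\left(t \right)} = 2 t$
$G = - \frac{14427}{5690}$ ($G = -2 + \frac{-11833 + 8786}{15829 - 10139} = -2 - \frac{3047}{5690} = - \frac{14427}{5690} \approx -2.5355$)
$\frac{V{\left(51 \right)}}{G} + \frac{T}{-19822} = \frac{2 \cdot 51}{- \frac{14427}{5690}} + \frac{21032}{-19822} = 102 \left(- \frac{5690}{14427}\right) + 21032 \left(- \frac{1}{19822}\right) = - \frac{193460}{4809} - \frac{956}{901} = - \frac{178904864}{4332909}$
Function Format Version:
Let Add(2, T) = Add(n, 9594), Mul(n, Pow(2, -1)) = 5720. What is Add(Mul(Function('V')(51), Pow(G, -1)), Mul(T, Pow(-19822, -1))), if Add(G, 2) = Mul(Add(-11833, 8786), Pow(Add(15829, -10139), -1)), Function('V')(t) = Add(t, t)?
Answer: Rational(-178904864, 4332909) ≈ -41.290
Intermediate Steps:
n = 11440 (n = Mul(2, 5720) = 11440)
T = 21032 (T = Add(-2, Add(11440, 9594)) = Add(-2, 21034) = 21032)
Function('V')(t) = Mul(2, t)
G = Rational(-14427, 5690) (G = Add(-2, Mul(Add(-11833, 8786), Pow(Add(15829, -10139), -1))) = Add(-2, Mul(-3047, Pow(5690, -1))) = Add(-2, Mul(-3047, Rational(1, 5690))) = Add(-2, Rational(-3047, 5690)) = Rational(-14427, 5690) ≈ -2.5355)
Add(Mul(Function('V')(51), Pow(G, -1)), Mul(T, Pow(-19822, -1))) = Add(Mul(Mul(2, 51), Pow(Rational(-14427, 5690), -1)), Mul(21032, Pow(-19822, -1))) = Add(Mul(102, Rational(-5690, 14427)), Mul(21032, Rational(-1, 19822))) = Add(Rational(-193460, 4809), Rational(-956, 901)) = Rational(-178904864, 4332909)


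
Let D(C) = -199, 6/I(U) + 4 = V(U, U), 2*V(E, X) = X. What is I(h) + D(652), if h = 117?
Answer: -21679/109 ≈ -198.89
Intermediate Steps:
V(E, X) = X/2
I(U) = 6/(-4 + U/2)
I(h) + D(652) = 12/(-8 + 117) - 199 = 12/109 - 199 = -21679/109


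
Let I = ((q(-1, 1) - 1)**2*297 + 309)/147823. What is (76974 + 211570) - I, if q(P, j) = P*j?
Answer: 42653438215/147823 ≈ 2.8854e+5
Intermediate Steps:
I = 1497/147823 (I = ((-1*1 - 1)**2*297 + 309)/147823 = ((-1 - 1)**2*297 + 309)*(1/147823) = ((-2)**2*297 + 309)*(1/147823) = (4*297 + 309)*(1/147823) = (1188 + 309)*(1/147823) = 1497*(1/147823) = 1497/147823 ≈ 0.010127)
(76974 + 211570) - I = (76974 + 211570) - 1*1497/147823 = 288544 - 1497/147823 = 42653438215/147823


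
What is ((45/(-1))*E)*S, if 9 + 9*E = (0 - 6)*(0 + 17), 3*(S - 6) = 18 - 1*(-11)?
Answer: 8695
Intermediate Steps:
S = 47/3 (S = 6 + (18 - 1*(-11))/3 = 6 + (18 + 11)/3 = 6 + (⅓)*29 = 6 + 29/3 = 47/3 ≈ 15.667)
E = -37/3 (E = -1 + ((0 - 6)*(0 + 17))/9 = -1 + (-6*17)/9 = -1 + (⅑)*(-102) = -1 - 34/3 = -37/3 ≈ -12.333)
((45/(-1))*E)*S = ((45/(-1))*(-37/3))*(47/3) = ((45*(-1))*(-37/3))*(47/3) = -45*(-37/3)*(47/3) = 555*(47/3) = 8695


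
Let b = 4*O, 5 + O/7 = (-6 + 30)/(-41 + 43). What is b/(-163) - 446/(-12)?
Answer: 35173/978 ≈ 35.964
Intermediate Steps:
O = 49 (O = -35 + 7*((-6 + 30)/(-41 + 43)) = -35 + 7*(24/2) = -35 + 7*(24*(½)) = -35 + 7*12 = -35 + 84 = 49)
b = 196 (b = 4*49 = 196)
b/(-163) - 446/(-12) = 196/(-163) - 446/(-12) = 196*(-1/163) - 446*(-1/12) = -196/163 + 223/6 = 35173/978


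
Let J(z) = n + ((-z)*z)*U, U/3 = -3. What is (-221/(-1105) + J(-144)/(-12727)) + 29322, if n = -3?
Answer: 1864985092/63635 ≈ 29308.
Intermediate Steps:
U = -9 (U = 3*(-3) = -9)
J(z) = -3 + 9*z² (J(z) = -3 + ((-z)*z)*(-9) = -3 - z²*(-9) = -3 + 9*z²)
(-221/(-1105) + J(-144)/(-12727)) + 29322 = (-221/(-1105) + (-3 + 9*(-144)²)/(-12727)) + 29322 = (-221*(-1/1105) + (-3 + 9*20736)*(-1/12727)) + 29322 = (⅕ + (-3 + 186624)*(-1/12727)) + 29322 = (⅕ + 186621*(-1/12727)) + 29322 = (⅕ - 186621/12727) + 29322 = -920378/63635 + 29322 = 1864985092/63635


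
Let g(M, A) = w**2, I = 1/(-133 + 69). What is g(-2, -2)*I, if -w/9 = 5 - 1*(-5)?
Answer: -2025/16 ≈ -126.56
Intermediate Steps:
I = -1/64 (I = 1/(-64) = -1/64 ≈ -0.015625)
w = -90 (w = -9*(5 - 1*(-5)) = -9*(5 + 5) = -9*10 = -90)
g(M, A) = 8100 (g(M, A) = (-90)**2 = 8100)
g(-2, -2)*I = 8100*(-1/64) = -2025/16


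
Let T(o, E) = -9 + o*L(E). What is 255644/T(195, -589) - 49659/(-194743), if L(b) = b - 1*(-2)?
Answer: -22050107563/11146505091 ≈ -1.9782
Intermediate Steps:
L(b) = 2 + b (L(b) = b + 2 = 2 + b)
T(o, E) = -9 + o*(2 + E)
255644/T(195, -589) - 49659/(-194743) = 255644/(-9 + 195*(2 - 589)) - 49659/(-194743) = 255644/(-9 + 195*(-587)) - 49659*(-1/194743) = 255644/(-9 - 114465) + 49659/194743 = 255644/(-114474) + 49659/194743 = 255644*(-1/114474) + 49659/194743 = -127822/57237 + 49659/194743 = -22050107563/11146505091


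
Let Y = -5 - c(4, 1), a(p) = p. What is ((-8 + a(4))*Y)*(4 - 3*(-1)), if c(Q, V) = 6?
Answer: 308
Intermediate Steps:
Y = -11 (Y = -5 - 1*6 = -5 - 6 = -11)
((-8 + a(4))*Y)*(4 - 3*(-1)) = ((-8 + 4)*(-11))*(4 - 3*(-1)) = (-4*(-11))*(4 + 3) = 44*7 = 308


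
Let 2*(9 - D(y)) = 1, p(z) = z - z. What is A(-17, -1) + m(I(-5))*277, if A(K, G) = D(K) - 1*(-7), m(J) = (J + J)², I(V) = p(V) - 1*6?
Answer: 79807/2 ≈ 39904.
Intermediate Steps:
p(z) = 0
D(y) = 17/2 (D(y) = 9 - ½*1 = 9 - ½ = 17/2)
I(V) = -6 (I(V) = 0 - 1*6 = 0 - 6 = -6)
m(J) = 4*J² (m(J) = (2*J)² = 4*J²)
A(K, G) = 31/2 (A(K, G) = 17/2 - 1*(-7) = 17/2 + 7 = 31/2)
A(-17, -1) + m(I(-5))*277 = 31/2 + (4*(-6)²)*277 = 31/2 + (4*36)*277 = 31/2 + 144*277 = 31/2 + 39888 = 79807/2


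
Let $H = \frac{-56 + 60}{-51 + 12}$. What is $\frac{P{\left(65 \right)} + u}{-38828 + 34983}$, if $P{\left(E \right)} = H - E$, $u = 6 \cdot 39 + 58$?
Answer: $- \frac{8849}{149955} \approx -0.059011$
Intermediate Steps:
$u = 292$ ($u = 234 + 58 = 292$)
$H = - \frac{4}{39}$ ($H = \frac{4}{-39} = 4 \left(- \frac{1}{39}\right) = - \frac{4}{39} \approx -0.10256$)
$P{\left(E \right)} = - \frac{4}{39} - E$
$\frac{P{\left(65 \right)} + u}{-38828 + 34983} = \frac{\left(- \frac{4}{39} - 65\right) + 292}{-38828 + 34983} = \frac{\left(- \frac{4}{39} - 65\right) + 292}{-3845} = \left(- \frac{2539}{39} + 292\right) \left(- \frac{1}{3845}\right) = \frac{8849}{39} \left(- \frac{1}{3845}\right) = - \frac{8849}{149955}$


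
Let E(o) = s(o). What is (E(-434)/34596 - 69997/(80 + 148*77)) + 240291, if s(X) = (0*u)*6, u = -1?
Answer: 2757509519/11476 ≈ 2.4029e+5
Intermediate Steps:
s(X) = 0 (s(X) = (0*(-1))*6 = 0*6 = 0)
E(o) = 0
(E(-434)/34596 - 69997/(80 + 148*77)) + 240291 = (0/34596 - 69997/(80 + 148*77)) + 240291 = (0*(1/34596) - 69997/(80 + 11396)) + 240291 = (0 - 69997/11476) + 240291 = -69997/11476 + 240291 = 2757509519/11476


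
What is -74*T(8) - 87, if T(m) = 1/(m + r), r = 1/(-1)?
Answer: -683/7 ≈ -97.571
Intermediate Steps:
r = -1 (r = 1*(-1) = -1)
T(m) = 1/(-1 + m) (T(m) = 1/(m - 1) = 1/(-1 + m))
-74*T(8) - 87 = -74/(-1 + 8) - 87 = -74/7 - 87 = -683/7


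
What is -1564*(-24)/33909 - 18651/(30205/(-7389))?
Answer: 1558069662377/341407115 ≈ 4563.7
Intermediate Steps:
-1564*(-24)/33909 - 18651/(30205/(-7389)) = 37536*(1/33909) - 18651/(30205*(-1/7389)) = 12512/11303 - 18651/(-30205/7389) = 12512/11303 - 18651*(-7389/30205) = 12512/11303 + 137812239/30205 = 1558069662377/341407115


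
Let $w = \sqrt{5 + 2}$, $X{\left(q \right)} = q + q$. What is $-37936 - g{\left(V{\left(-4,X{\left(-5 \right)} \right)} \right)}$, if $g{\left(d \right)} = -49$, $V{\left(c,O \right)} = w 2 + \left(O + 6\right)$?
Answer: $-37887$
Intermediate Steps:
$X{\left(q \right)} = 2 q$
$w = \sqrt{7} \approx 2.6458$
$V{\left(c,O \right)} = 6 + O + 2 \sqrt{7}$ ($V{\left(c,O \right)} = \sqrt{7} \cdot 2 + \left(O + 6\right) = 2 \sqrt{7} + \left(6 + O\right) = 6 + O + 2 \sqrt{7}$)
$-37936 - g{\left(V{\left(-4,X{\left(-5 \right)} \right)} \right)} = -37936 - -49 = -37936 + 49 = -37887$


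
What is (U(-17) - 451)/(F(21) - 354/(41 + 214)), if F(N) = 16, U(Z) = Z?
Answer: -2210/69 ≈ -32.029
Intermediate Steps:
(U(-17) - 451)/(F(21) - 354/(41 + 214)) = (-17 - 451)/(16 - 354/(41 + 214)) = -468/(16 - 354/255) = -468/(16 - 354*1/255) = -468/(16 - 118/85) = -468/1242/85 = -468*85/1242 = -2210/69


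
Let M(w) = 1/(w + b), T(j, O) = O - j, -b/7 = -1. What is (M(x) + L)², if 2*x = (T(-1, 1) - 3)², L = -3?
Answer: 1849/225 ≈ 8.2178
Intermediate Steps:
b = 7 (b = -7*(-1) = 7)
x = ½ (x = ((1 - 1*(-1)) - 3)²/2 = ((1 + 1) - 3)²/2 = (2 - 3)²/2 = (½)*(-1)² = (½)*1 = ½ ≈ 0.50000)
M(w) = 1/(7 + w) (M(w) = 1/(w + 7) = 1/(7 + w))
(M(x) + L)² = (1/(7 + ½) - 3)² = (1/(15/2) - 3)² = (2/15 - 3)² = (-43/15)² = 1849/225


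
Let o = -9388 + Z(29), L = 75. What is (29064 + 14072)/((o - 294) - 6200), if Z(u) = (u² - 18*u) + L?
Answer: -337/121 ≈ -2.7851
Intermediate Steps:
Z(u) = 75 + u² - 18*u (Z(u) = (u² - 18*u) + 75 = 75 + u² - 18*u)
o = -8994 (o = -9388 + (75 + 29² - 18*29) = -9388 + (75 + 841 - 522) = -9388 + 394 = -8994)
(29064 + 14072)/((o - 294) - 6200) = (29064 + 14072)/((-8994 - 294) - 6200) = 43136/(-9288 - 6200) = 43136/(-15488) = 43136*(-1/15488) = -337/121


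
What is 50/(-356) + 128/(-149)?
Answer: -26509/26522 ≈ -0.99951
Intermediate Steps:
50/(-356) + 128/(-149) = 50*(-1/356) + 128*(-1/149) = -25/178 - 128/149 = -26509/26522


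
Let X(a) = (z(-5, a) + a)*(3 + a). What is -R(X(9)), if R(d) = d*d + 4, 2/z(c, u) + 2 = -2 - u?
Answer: -1905076/169 ≈ -11273.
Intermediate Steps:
z(c, u) = 2/(-4 - u) (z(c, u) = 2/(-2 + (-2 - u)) = 2/(-4 - u))
X(a) = (3 + a)*(a - 2/(4 + a)) (X(a) = (-2/(4 + a) + a)*(3 + a) = (a - 2/(4 + a))*(3 + a) = (3 + a)*(a - 2/(4 + a)))
R(d) = 4 + d² (R(d) = d² + 4 = 4 + d²)
-R(X(9)) = -(4 + ((-6 - 2*9 + 9*(3 + 9)*(4 + 9))/(4 + 9))²) = -(4 + ((-6 - 18 + 9*12*13)/13)²) = -(4 + ((-6 - 18 + 1404)/13)²) = -(4 + ((1/13)*1380)²) = -(4 + (1380/13)²) = -(4 + 1904400/169) = -1*1905076/169 = -1905076/169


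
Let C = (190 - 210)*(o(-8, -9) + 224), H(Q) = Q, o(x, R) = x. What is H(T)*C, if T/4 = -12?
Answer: 207360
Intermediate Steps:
T = -48 (T = 4*(-12) = -48)
C = -4320 (C = (190 - 210)*(-8 + 224) = -20*216 = -4320)
H(T)*C = -48*(-4320) = 207360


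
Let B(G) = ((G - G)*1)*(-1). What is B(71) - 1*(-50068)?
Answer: 50068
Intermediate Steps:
B(G) = 0 (B(G) = (0*1)*(-1) = 0*(-1) = 0)
B(71) - 1*(-50068) = 0 - 1*(-50068) = 0 + 50068 = 50068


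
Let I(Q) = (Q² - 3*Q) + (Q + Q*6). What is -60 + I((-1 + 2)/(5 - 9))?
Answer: -975/16 ≈ -60.938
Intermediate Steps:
I(Q) = Q² + 4*Q (I(Q) = (Q² - 3*Q) + (Q + 6*Q) = (Q² - 3*Q) + 7*Q = Q² + 4*Q)
-60 + I((-1 + 2)/(5 - 9)) = -60 + ((-1 + 2)/(5 - 9))*(4 + (-1 + 2)/(5 - 9)) = -60 + (1/(-4))*(4 + 1/(-4)) = -60 + (1*(-¼))*(4 + 1*(-¼)) = -60 - (4 - ¼)/4 = -60 - ¼*15/4 = -60 - 15/16 = -975/16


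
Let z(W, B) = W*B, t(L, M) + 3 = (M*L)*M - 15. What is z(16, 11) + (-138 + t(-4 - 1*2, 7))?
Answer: -274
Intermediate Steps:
t(L, M) = -18 + L*M² (t(L, M) = -3 + ((M*L)*M - 15) = -3 + ((L*M)*M - 15) = -3 + (L*M² - 15) = -3 + (-15 + L*M²) = -18 + L*M²)
z(W, B) = B*W
z(16, 11) + (-138 + t(-4 - 1*2, 7)) = 11*16 + (-138 + (-18 + (-4 - 1*2)*7²)) = 176 + (-138 + (-18 + (-4 - 2)*49)) = 176 + (-138 + (-18 - 6*49)) = 176 + (-138 + (-18 - 294)) = 176 + (-138 - 312) = 176 - 450 = -274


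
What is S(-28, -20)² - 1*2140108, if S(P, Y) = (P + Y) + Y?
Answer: -2135484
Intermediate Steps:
S(P, Y) = P + 2*Y
S(-28, -20)² - 1*2140108 = (-28 + 2*(-20))² - 1*2140108 = (-28 - 40)² - 2140108 = (-68)² - 2140108 = 4624 - 2140108 = -2135484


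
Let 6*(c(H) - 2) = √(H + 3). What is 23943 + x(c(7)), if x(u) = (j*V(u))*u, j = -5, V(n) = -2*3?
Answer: 24003 + 5*√10 ≈ 24019.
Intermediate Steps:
V(n) = -6
c(H) = 2 + √(3 + H)/6 (c(H) = 2 + √(H + 3)/6 = 2 + √(3 + H)/6)
x(u) = 30*u (x(u) = (-5*(-6))*u = 30*u)
23943 + x(c(7)) = 23943 + 30*(2 + √(3 + 7)/6) = 23943 + 30*(2 + √10/6) = 23943 + (60 + 5*√10) = 24003 + 5*√10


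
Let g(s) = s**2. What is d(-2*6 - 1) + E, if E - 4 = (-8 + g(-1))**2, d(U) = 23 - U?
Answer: 89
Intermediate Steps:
E = 53 (E = 4 + (-8 + (-1)**2)**2 = 4 + (-8 + 1)**2 = 4 + (-7)**2 = 4 + 49 = 53)
d(-2*6 - 1) + E = (23 - (-2*6 - 1)) + 53 = (23 - (-12 - 1)) + 53 = (23 - 1*(-13)) + 53 = (23 + 13) + 53 = 36 + 53 = 89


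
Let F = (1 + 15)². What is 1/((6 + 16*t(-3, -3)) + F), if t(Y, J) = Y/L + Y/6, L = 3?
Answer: 1/238 ≈ 0.0042017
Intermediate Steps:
t(Y, J) = Y/2 (t(Y, J) = Y/3 + Y/6 = Y/2)
F = 256 (F = 16² = 256)
1/((6 + 16*t(-3, -3)) + F) = 1/((6 + 16*((½)*(-3))) + 256) = 1/((6 + 16*(-3/2)) + 256) = 1/((6 - 24) + 256) = 1/(-18 + 256) = 1/238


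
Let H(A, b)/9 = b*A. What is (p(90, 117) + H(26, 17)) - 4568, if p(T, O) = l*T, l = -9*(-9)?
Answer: 6700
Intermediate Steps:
H(A, b) = 9*A*b (H(A, b) = 9*(b*A) = 9*(A*b) = 9*A*b)
l = 81
p(T, O) = 81*T
(p(90, 117) + H(26, 17)) - 4568 = (81*90 + 9*26*17) - 4568 = (7290 + 3978) - 4568 = 11268 - 4568 = 6700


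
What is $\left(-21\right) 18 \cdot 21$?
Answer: $-7938$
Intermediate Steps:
$\left(-21\right) 18 \cdot 21 = \left(-378\right) 21 = -7938$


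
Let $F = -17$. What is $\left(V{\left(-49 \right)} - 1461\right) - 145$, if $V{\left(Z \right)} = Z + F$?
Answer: $-1672$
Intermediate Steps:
$V{\left(Z \right)} = -17 + Z$ ($V{\left(Z \right)} = Z - 17 = -17 + Z$)
$\left(V{\left(-49 \right)} - 1461\right) - 145 = \left(\left(-17 - 49\right) - 1461\right) - 145 = \left(-66 - 1461\right) - 145 = -1527 - 145 = -1672$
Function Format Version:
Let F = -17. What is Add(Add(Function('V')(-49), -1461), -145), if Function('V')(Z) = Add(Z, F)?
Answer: -1672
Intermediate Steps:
Function('V')(Z) = Add(-17, Z) (Function('V')(Z) = Add(Z, -17) = Add(-17, Z))
Add(Add(Function('V')(-49), -1461), -145) = Add(Add(Add(-17, -49), -1461), -145) = Add(Add(-66, -1461), -145) = Add(-1527, -145) = -1672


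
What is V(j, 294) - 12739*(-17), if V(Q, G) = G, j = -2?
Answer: 216857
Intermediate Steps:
V(j, 294) - 12739*(-17) = 294 - 12739*(-17) = 294 - 1*(-216563) = 294 + 216563 = 216857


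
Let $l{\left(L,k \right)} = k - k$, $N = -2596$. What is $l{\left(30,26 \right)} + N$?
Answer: $-2596$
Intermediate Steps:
$l{\left(L,k \right)} = 0$
$l{\left(30,26 \right)} + N = 0 - 2596 = -2596$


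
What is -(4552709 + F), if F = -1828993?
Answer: -2723716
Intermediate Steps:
-(4552709 + F) = -(4552709 - 1828993) = -1*2723716 = -2723716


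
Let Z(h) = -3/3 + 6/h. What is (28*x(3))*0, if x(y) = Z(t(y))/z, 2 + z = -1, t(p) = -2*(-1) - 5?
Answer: 0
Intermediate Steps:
t(p) = -3 (t(p) = 2 - 5 = -3)
Z(h) = -1 + 6/h (Z(h) = -3*1/3 + 6/h = -1 + 6/h)
z = -3 (z = -2 - 1 = -3)
x(y) = 1 (x(y) = ((6 - 1*(-3))/(-3))/(-3) = -(6 + 3)/3*(-1/3) = -1/3*9*(-1/3) = -3*(-1/3) = 1)
(28*x(3))*0 = (28*1)*0 = 28*0 = 0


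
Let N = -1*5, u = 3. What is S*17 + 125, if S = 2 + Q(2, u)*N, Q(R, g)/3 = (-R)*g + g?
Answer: 924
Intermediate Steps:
N = -5
Q(R, g) = 3*g - 3*R*g (Q(R, g) = 3*((-R)*g + g) = 3*(-R*g + g) = 3*(g - R*g) = 3*g - 3*R*g)
S = 47 (S = 2 + (3*3*(1 - 1*2))*(-5) = 2 + (3*3*(1 - 2))*(-5) = 2 + (3*3*(-1))*(-5) = 2 - 9*(-5) = 2 + 45 = 47)
S*17 + 125 = 47*17 + 125 = 799 + 125 = 924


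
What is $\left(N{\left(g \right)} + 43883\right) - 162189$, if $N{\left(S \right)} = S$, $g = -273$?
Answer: $-118579$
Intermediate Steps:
$\left(N{\left(g \right)} + 43883\right) - 162189 = \left(-273 + 43883\right) - 162189 = 43610 - 162189 = -118579$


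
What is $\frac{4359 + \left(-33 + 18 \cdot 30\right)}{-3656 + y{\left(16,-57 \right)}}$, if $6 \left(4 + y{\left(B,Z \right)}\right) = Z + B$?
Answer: $- \frac{29196}{22001} \approx -1.327$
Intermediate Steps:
$y{\left(B,Z \right)} = -4 + \frac{B}{6} + \frac{Z}{6}$ ($y{\left(B,Z \right)} = -4 + \frac{Z + B}{6} = -4 + \frac{B + Z}{6} = -4 + \left(\frac{B}{6} + \frac{Z}{6}\right) = -4 + \frac{B}{6} + \frac{Z}{6}$)
$\frac{4359 + \left(-33 + 18 \cdot 30\right)}{-3656 + y{\left(16,-57 \right)}} = \frac{4359 + \left(-33 + 18 \cdot 30\right)}{-3656 + \left(-4 + \frac{1}{6} \cdot 16 + \frac{1}{6} \left(-57\right)\right)} = \frac{4359 + \left(-33 + 540\right)}{-3656 - \frac{65}{6}} = \frac{4359 + 507}{-3656 - \frac{65}{6}} = \frac{4866}{- \frac{22001}{6}} = 4866 \left(- \frac{6}{22001}\right) = - \frac{29196}{22001}$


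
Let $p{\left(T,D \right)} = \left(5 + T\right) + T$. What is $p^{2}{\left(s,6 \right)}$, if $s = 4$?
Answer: $169$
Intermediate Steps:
$p{\left(T,D \right)} = 5 + 2 T$
$p^{2}{\left(s,6 \right)} = \left(5 + 2 \cdot 4\right)^{2} = \left(5 + 8\right)^{2} = 13^{2} = 169$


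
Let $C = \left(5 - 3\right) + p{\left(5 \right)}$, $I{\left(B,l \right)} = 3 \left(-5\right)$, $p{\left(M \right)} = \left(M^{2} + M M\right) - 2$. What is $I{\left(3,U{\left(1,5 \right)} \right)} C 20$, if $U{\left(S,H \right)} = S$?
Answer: $-15000$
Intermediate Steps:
$p{\left(M \right)} = -2 + 2 M^{2}$ ($p{\left(M \right)} = \left(M^{2} + M^{2}\right) - 2 = 2 M^{2} - 2 = -2 + 2 M^{2}$)
$I{\left(B,l \right)} = -15$
$C = 50$ ($C = \left(5 - 3\right) - \left(2 - 2 \cdot 5^{2}\right) = \left(5 - 3\right) + \left(-2 + 2 \cdot 25\right) = 2 + \left(-2 + 50\right) = 2 + 48 = 50$)
$I{\left(3,U{\left(1,5 \right)} \right)} C 20 = \left(-15\right) 50 \cdot 20 = \left(-750\right) 20 = -15000$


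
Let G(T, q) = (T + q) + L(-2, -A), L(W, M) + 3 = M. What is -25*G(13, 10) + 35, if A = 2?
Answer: -415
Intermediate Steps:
L(W, M) = -3 + M
G(T, q) = -5 + T + q (G(T, q) = (T + q) + (-3 - 1*2) = (T + q) + (-3 - 2) = (T + q) - 5 = -5 + T + q)
-25*G(13, 10) + 35 = -25*(-5 + 13 + 10) + 35 = -25*18 + 35 = -450 + 35 = -415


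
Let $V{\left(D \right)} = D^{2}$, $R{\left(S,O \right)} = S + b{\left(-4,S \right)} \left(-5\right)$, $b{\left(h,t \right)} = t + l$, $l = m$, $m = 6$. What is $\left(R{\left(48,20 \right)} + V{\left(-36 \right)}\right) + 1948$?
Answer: $3022$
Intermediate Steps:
$l = 6$
$b{\left(h,t \right)} = 6 + t$ ($b{\left(h,t \right)} = t + 6 = 6 + t$)
$R{\left(S,O \right)} = -30 - 4 S$ ($R{\left(S,O \right)} = S + \left(6 + S\right) \left(-5\right) = S - \left(30 + 5 S\right) = -30 - 4 S$)
$\left(R{\left(48,20 \right)} + V{\left(-36 \right)}\right) + 1948 = \left(\left(-30 - 192\right) + \left(-36\right)^{2}\right) + 1948 = \left(\left(-30 - 192\right) + 1296\right) + 1948 = \left(-222 + 1296\right) + 1948 = 1074 + 1948 = 3022$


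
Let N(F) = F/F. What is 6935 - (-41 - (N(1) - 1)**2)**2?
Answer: 5254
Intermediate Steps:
N(F) = 1
6935 - (-41 - (N(1) - 1)**2)**2 = 6935 - (-41 - (1 - 1)**2)**2 = 6935 - (-41 - 1*0**2)**2 = 6935 - (-41 - 1*0)**2 = 6935 - (-41 + 0)**2 = 6935 - 1*(-41)**2 = 6935 - 1*1681 = 6935 - 1681 = 5254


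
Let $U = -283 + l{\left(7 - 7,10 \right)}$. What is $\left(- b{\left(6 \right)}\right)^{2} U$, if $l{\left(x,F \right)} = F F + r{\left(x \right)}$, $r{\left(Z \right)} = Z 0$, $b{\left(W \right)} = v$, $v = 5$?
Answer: $-4575$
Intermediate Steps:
$b{\left(W \right)} = 5$
$r{\left(Z \right)} = 0$
$l{\left(x,F \right)} = F^{2}$ ($l{\left(x,F \right)} = F F + 0 = F^{2} + 0 = F^{2}$)
$U = -183$ ($U = -283 + 10^{2} = -283 + 100 = -183$)
$\left(- b{\left(6 \right)}\right)^{2} U = \left(\left(-1\right) 5\right)^{2} \left(-183\right) = \left(-5\right)^{2} \left(-183\right) = 25 \left(-183\right) = -4575$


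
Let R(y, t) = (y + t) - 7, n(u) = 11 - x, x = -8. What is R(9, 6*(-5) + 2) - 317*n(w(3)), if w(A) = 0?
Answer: -6049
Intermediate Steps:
n(u) = 19 (n(u) = 11 - 1*(-8) = 11 + 8 = 19)
R(y, t) = -7 + t + y (R(y, t) = (t + y) - 7 = -7 + t + y)
R(9, 6*(-5) + 2) - 317*n(w(3)) = (-7 + (6*(-5) + 2) + 9) - 317*19 = (-7 + (-30 + 2) + 9) - 6023 = (-7 - 28 + 9) - 6023 = -26 - 6023 = -6049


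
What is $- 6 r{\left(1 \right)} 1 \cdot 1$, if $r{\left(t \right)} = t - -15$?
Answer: $-96$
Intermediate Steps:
$r{\left(t \right)} = 15 + t$ ($r{\left(t \right)} = t + 15 = 15 + t$)
$- 6 r{\left(1 \right)} 1 \cdot 1 = - 6 \left(15 + 1\right) 1 \cdot 1 = \left(-6\right) 16 \cdot 1 = \left(-96\right) 1 = -96$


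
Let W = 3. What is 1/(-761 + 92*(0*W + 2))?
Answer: -1/577 ≈ -0.0017331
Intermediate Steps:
1/(-761 + 92*(0*W + 2)) = 1/(-761 + 92*(0*3 + 2)) = 1/(-761 + 92*(0 + 2)) = 1/(-761 + 92*2) = 1/(-761 + 184) = 1/(-577) = -1/577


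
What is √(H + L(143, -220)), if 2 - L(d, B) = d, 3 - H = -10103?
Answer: √9965 ≈ 99.825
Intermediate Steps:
H = 10106 (H = 3 - 1*(-10103) = 3 + 10103 = 10106)
L(d, B) = 2 - d
√(H + L(143, -220)) = √(10106 + (2 - 1*143)) = √(10106 + (2 - 143)) = √(10106 - 141) = √9965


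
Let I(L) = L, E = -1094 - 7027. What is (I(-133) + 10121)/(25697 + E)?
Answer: 2497/4394 ≈ 0.56827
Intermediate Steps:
E = -8121
(I(-133) + 10121)/(25697 + E) = (-133 + 10121)/(25697 - 8121) = 9988/17576 = 9988*(1/17576) = 2497/4394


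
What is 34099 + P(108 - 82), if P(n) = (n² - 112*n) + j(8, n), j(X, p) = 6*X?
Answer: 31911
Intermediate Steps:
P(n) = 48 + n² - 112*n (P(n) = (n² - 112*n) + 6*8 = (n² - 112*n) + 48 = 48 + n² - 112*n)
34099 + P(108 - 82) = 34099 + (48 + (108 - 82)² - 112*(108 - 82)) = 34099 + (48 + 26² - 112*26) = 34099 + (48 + 676 - 2912) = 34099 - 2188 = 31911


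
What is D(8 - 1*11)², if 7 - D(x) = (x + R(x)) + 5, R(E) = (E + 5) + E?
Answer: 36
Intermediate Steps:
R(E) = 5 + 2*E (R(E) = (5 + E) + E = 5 + 2*E)
D(x) = -3 - 3*x (D(x) = 7 - ((x + (5 + 2*x)) + 5) = 7 - ((5 + 3*x) + 5) = 7 - (10 + 3*x) = 7 + (-10 - 3*x) = -3 - 3*x)
D(8 - 1*11)² = (-3 - 3*(8 - 1*11))² = (-3 - 3*(8 - 11))² = (-3 - 3*(-3))² = (-3 + 9)² = 6² = 36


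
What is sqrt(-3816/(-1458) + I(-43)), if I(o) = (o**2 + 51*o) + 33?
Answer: I*sqrt(24979)/9 ≈ 17.561*I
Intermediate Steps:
I(o) = 33 + o**2 + 51*o
sqrt(-3816/(-1458) + I(-43)) = sqrt(-3816/(-1458) + (33 + (-43)**2 + 51*(-43))) = sqrt(-3816*(-1/1458) + (33 + 1849 - 2193)) = sqrt(212/81 - 311) = sqrt(-24979/81) = I*sqrt(24979)/9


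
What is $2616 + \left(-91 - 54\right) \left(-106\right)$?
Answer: $17986$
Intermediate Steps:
$2616 + \left(-91 - 54\right) \left(-106\right) = 2616 - -15370 = 2616 + 15370 = 17986$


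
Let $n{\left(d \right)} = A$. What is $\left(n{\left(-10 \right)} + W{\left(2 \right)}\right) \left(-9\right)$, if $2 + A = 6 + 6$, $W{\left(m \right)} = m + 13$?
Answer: $-225$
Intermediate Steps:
$W{\left(m \right)} = 13 + m$
$A = 10$ ($A = -2 + \left(6 + 6\right) = -2 + 12 = 10$)
$n{\left(d \right)} = 10$
$\left(n{\left(-10 \right)} + W{\left(2 \right)}\right) \left(-9\right) = \left(10 + \left(13 + 2\right)\right) \left(-9\right) = \left(10 + 15\right) \left(-9\right) = 25 \left(-9\right) = -225$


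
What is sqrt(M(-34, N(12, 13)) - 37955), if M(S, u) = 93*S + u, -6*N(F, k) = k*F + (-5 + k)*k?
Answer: I*sqrt(370443)/3 ≈ 202.88*I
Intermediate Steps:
N(F, k) = -F*k/6 - k*(-5 + k)/6 (N(F, k) = -(k*F + (-5 + k)*k)/6 = -(F*k + k*(-5 + k))/6 = -F*k/6 - k*(-5 + k)/6)
M(S, u) = u + 93*S
sqrt(M(-34, N(12, 13)) - 37955) = sqrt(((1/6)*13*(5 - 1*12 - 1*13) + 93*(-34)) - 37955) = sqrt(((1/6)*13*(5 - 12 - 13) - 3162) - 37955) = sqrt(((1/6)*13*(-20) - 3162) - 37955) = sqrt((-130/3 - 3162) - 37955) = sqrt(-9616/3 - 37955) = sqrt(-123481/3) = I*sqrt(370443)/3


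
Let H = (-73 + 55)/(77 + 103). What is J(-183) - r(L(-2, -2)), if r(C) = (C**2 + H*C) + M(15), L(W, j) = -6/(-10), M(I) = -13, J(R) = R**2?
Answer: 335017/10 ≈ 33502.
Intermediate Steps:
H = -1/10 (H = -18/180 = -18*1/180 = -1/10 ≈ -0.10000)
L(W, j) = 3/5 (L(W, j) = -6*(-1/10) = 3/5)
r(C) = -13 + C**2 - C/10 (r(C) = (C**2 - C/10) - 13 = -13 + C**2 - C/10)
J(-183) - r(L(-2, -2)) = (-183)**2 - (-13 + (3/5)**2 - 1/10*3/5) = 33489 - (-13 + 9/25 - 3/50) = 33489 - 1*(-127/10) = 33489 + 127/10 = 335017/10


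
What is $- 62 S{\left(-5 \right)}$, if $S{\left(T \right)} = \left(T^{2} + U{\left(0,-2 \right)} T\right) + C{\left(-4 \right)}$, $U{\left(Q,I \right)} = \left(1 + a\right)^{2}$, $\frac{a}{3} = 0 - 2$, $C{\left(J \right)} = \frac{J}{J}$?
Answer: $6138$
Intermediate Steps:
$C{\left(J \right)} = 1$
$a = -6$ ($a = 3 \left(0 - 2\right) = 3 \left(-2\right) = -6$)
$U{\left(Q,I \right)} = 25$ ($U{\left(Q,I \right)} = \left(1 - 6\right)^{2} = \left(-5\right)^{2} = 25$)
$S{\left(T \right)} = 1 + T^{2} + 25 T$ ($S{\left(T \right)} = \left(T^{2} + 25 T\right) + 1 = 1 + T^{2} + 25 T$)
$- 62 S{\left(-5 \right)} = - 62 \left(1 + \left(-5\right)^{2} + 25 \left(-5\right)\right) = - 62 \left(1 + 25 - 125\right) = \left(-62\right) \left(-99\right) = 6138$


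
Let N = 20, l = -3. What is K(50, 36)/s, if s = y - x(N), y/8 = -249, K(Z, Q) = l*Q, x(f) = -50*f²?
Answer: -27/4502 ≈ -0.0059973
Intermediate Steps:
K(Z, Q) = -3*Q
y = -1992 (y = 8*(-249) = -1992)
s = 18008 (s = -1992 - (-50)*20² = -1992 - (-50)*400 = -1992 - 1*(-20000) = -1992 + 20000 = 18008)
K(50, 36)/s = -3*36/18008 = -108*1/18008 = -27/4502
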